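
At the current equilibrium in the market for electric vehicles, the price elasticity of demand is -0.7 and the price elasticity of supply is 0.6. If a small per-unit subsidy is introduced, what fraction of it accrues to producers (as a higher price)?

For a small subsidy around the equilibrium, the benefit split depends on the relative slopes, which at a point are proportional to the elasticities.
Buyer share = εs/(εs + |εd|) = 0.6/(0.6 + 0.7) = 6/13; seller share = |εd|/(εs + |εd|) = 7/13.
So producers capture 7/13 of the subsidy.

Producer share = 7/13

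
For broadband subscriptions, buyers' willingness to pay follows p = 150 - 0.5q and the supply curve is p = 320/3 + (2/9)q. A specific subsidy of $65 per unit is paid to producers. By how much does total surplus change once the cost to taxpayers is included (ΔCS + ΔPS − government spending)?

Net change in total surplus = -$2925

Pre-subsidy: 150 - 0.5q = 320/3 + (2/9)q gives q* = 60 and p* = 120.
With the subsidy, sellers receive ps = pb + 65 for each unit, where pb is the price buyers pay.
On the curves, pb = 150 - 0.5q and ps = 320/3 + (2/9)q; the wedge ps − pb = 65 gives 320/3 + (2/9)q − (150 - 0.5q) = 65, so q' = 150.
Then pb = 150 − 0.5·150 = 75 and ps = 320/3 + (2/9)·150 = 140.
ΔCS = ½(60 + 150)(120 − 75) = 4725; ΔPS = ½(60 + 150)(140 − 120) = 2100.
Government spending = 65 × 150 = 9750.
Net change = 4725 + 2100 − 9750 = -2925. The loss equals the DWL triangle ½·65·90.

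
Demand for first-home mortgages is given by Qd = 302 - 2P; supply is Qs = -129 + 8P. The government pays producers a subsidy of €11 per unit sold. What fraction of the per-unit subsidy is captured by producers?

Producer share = 0.2

Pre-subsidy: 302 - 2P = -129 + 8P gives P* = 43.1, Q* = 215.8.
With the subsidy, sellers receive Ps = Pb + 11 for each unit, where Pb is the price buyers pay.
Supply in terms of Pb becomes Qs = -129 + 8(Pb + 11) = -41 + 8Pb. Setting this equal to demand: 302 - 2Pb = -41 + 8Pb, so Pb = 34.3.
Sellers receive Ps = 34.3 + 11 = 45.3; Q' = 302 − 2·34.3 = 233.4.
Buyers' price falls by P* − Pb = 43.1 − 34.3 = 8.8; sellers' price rises by Ps − P* = 45.3 − 43.1 = 2.2.
So producers capture 2.2/11 = 0.2 of each unit of subsidy.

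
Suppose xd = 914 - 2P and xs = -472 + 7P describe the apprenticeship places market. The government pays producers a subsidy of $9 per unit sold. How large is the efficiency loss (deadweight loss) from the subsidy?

Deadweight loss = $63

Pre-subsidy: 914 - 2P = -472 + 7P gives P* = 154, x* = 606.
With the subsidy, sellers receive Ps = Pb + 9 for each unit, where Pb is the price buyers pay.
Supply in terms of Pb becomes xs = -472 + 7(Pb + 9) = -409 + 7Pb. Setting this equal to demand: 914 - 2Pb = -409 + 7Pb, so Pb = 147.
Sellers receive Ps = 147 + 9 = 156; x' = 914 − 2·147 = 620.
The subsidy expands output by 620 − 606 = 14 past the efficient level; on those units the gap between marginal cost and willingness to pay runs from 0 up to 9.
DWL = ½ × 9 × 14 = 63.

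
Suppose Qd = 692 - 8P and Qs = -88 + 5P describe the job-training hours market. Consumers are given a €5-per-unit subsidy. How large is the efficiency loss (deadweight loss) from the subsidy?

Pre-subsidy: 692 - 8P = -88 + 5P gives P* = 60, Q* = 212.
With the rebate, buyers effectively pay Pb = Ps − 5, where Ps is the price sellers receive.
Demand in terms of Ps becomes Qd = 692 − 8(Ps − 5) = 732 - 8Ps. Setting this equal to supply: 732 - 8Ps = -88 + 5Ps, so Ps = 820/13.
Buyers pay Pb = 820/13 − 5 = 755/13; Q' = -88 + 5·(820/13) = 2956/13.
The subsidy expands output by 2956/13 − 212 = 200/13 past the efficient level; on those units the gap between marginal cost and willingness to pay runs from 0 up to 5.
DWL = ½ × 5 × 200/13 = 500/13.

Deadweight loss = 500/13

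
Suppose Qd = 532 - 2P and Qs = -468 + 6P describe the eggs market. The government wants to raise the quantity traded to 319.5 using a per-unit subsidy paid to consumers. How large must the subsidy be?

At Q = 319.5, invert demand for the buyer price: Pb = (532 − 319.5)/2 = 106.25; invert supply for the seller price: Ps = (319.5 − (-468))/6 = 131.25.
The subsidy must fill the gap: s = Ps − Pb = 131.25 − 106.25 = 25.

Required subsidy s = 25 per unit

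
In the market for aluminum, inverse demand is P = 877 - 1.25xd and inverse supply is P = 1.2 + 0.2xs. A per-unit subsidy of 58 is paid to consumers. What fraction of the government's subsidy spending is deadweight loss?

Pre-subsidy: 877 - 1.25x = 1.2 + 0.2x gives x* = 604 and P* = 122.
With the rebate, buyers effectively pay Pb = Ps − 58, where Ps is the price sellers receive.
On the curves, Pb = 877 - 1.25x and Ps = 1.2 + 0.2x; the wedge Ps − Pb = 58 gives 1.2 + 0.2x − (877 - 1.25x) = 58, so x' = 644.
Then Pb = 877 − 1.25·644 = 72 and Ps = 1.2 + 0.2·644 = 130.
ΔCS = ½(604 + 644)(122 − 72) = 31200; ΔPS = ½(604 + 644)(130 − 122) = 4992.
Government spending = 58 × 644 = 37352.
DWL = ½ × 58 × (644 − 604) = 1160; fraction = 1160 / 37352 = 5/161.

DWL / government spending = 5/161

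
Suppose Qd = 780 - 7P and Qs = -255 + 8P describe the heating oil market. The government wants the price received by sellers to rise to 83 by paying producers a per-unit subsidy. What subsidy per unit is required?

Required subsidy s = 30 per unit

At a seller price of 83, quantity supplied is -255 + 8·83 = 409.
Buyers absorb 409 only when they pay Pb with 780 − 7·Pb = 409, i.e. Pb = 53.
s = Ps − Pb = 83 − 53 = 30.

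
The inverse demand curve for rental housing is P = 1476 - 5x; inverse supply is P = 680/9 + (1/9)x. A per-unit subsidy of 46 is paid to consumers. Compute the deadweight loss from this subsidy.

Deadweight loss = 207

Pre-subsidy: 1476 - 5x = 680/9 + (1/9)x gives x* = 274 and P* = 106.
With the rebate, buyers effectively pay Pb = Ps − 46, where Ps is the price sellers receive.
On the curves, Pb = 1476 - 5x and Ps = 680/9 + (1/9)x; the wedge Ps − Pb = 46 gives 680/9 + (1/9)x − (1476 - 5x) = 46, so x' = 283.
Then Pb = 1476 − 5·283 = 61 and Ps = 680/9 + (1/9)·283 = 107.
The subsidy expands output by 283 − 274 = 9 past the efficient level; on those units the gap between marginal cost and willingness to pay runs from 0 up to 46.
DWL = ½ × 46 × 9 = 207.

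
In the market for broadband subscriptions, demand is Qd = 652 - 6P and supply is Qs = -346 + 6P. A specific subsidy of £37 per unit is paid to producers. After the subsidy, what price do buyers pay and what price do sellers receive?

Buyers pay 194/3; sellers receive 305/3

Pre-subsidy: 652 - 6P = -346 + 6P gives P* = 499/6, Q* = 153.
With the subsidy, sellers receive Ps = Pb + 37 for each unit, where Pb is the price buyers pay.
Supply in terms of Pb becomes Qs = -346 + 6(Pb + 37) = -124 + 6Pb. Setting this equal to demand: 652 - 6Pb = -124 + 6Pb, so Pb = 194/3.
Sellers receive Ps = 194/3 + 37 = 305/3; Q' = 652 − 6·(194/3) = 264.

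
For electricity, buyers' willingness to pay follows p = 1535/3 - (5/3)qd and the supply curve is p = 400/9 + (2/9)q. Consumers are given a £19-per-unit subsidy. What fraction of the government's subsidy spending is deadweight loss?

DWL / government spending = 171/8752

Pre-subsidy: 1535/3 - (5/3)q = 400/9 + (2/9)q gives q* = 4205/17 and p* = 1690/17.
With the rebate, buyers effectively pay pb = ps − 19, where ps is the price sellers receive.
On the curves, pb = 1535/3 - (5/3)q and ps = 400/9 + (2/9)q; the wedge ps − pb = 19 gives 400/9 + (2/9)q − (1535/3 - (5/3)q) = 19, so q' = 4376/17.
Then pb = 1535/3 − (5/3)·(4376/17) = 1405/17 and ps = 400/9 + (2/9)·(4376/17) = 1728/17.
ΔCS = ½(4205/17 + 4376/17)(1690/17 − 1405/17) = 2445585/578; ΔPS = ½(4205/17 + 4376/17)(1728/17 − 1690/17) = 163039/289.
Government spending = 19 × 4376/17 = 83144/17.
DWL = ½ × 19 × (4376/17 − 4205/17) = 3249/34; fraction = (3249/34) / (83144/17) = 171/8752.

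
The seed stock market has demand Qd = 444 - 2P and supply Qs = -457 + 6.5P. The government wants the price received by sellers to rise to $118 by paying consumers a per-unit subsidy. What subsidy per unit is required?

At a seller price of 118, quantity supplied is -457 + 6.5·118 = 310.
Buyers absorb 310 only when they pay Pb with 444 − 2·Pb = 310, i.e. Pb = 67.
s = Ps − Pb = 118 − 67 = 51.

Required subsidy s = $51 per unit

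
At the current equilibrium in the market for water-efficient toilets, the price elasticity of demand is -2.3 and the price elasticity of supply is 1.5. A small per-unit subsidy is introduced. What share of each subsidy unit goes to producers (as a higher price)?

Producer share = 23/38

For a small subsidy around the equilibrium, the benefit split depends on the relative slopes, which at a point are proportional to the elasticities.
Buyer share = εs/(εs + |εd|) = 1.5/(1.5 + 2.3) = 15/38; seller share = |εd|/(εs + |εd|) = 23/38.
So producers capture 23/38 of the subsidy.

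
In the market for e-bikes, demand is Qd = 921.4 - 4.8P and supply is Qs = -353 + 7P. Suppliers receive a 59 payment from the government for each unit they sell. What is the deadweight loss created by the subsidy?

Deadweight loss = 4956

Pre-subsidy: 921.4 - 4.8P = -353 + 7P gives P* = 108, Q* = 403.
With the subsidy, sellers receive Ps = Pb + 59 for each unit, where Pb is the price buyers pay.
Supply in terms of Pb becomes Qs = -353 + 7(Pb + 59) = 60 + 7Pb. Setting this equal to demand: 921.4 - 4.8Pb = 60 + 7Pb, so Pb = 73.
Sellers receive Ps = 73 + 59 = 132; Q' = 921.4 − 4.8·73 = 571.
The subsidy expands output by 571 − 403 = 168 past the efficient level; on those units the gap between marginal cost and willingness to pay runs from 0 up to 59.
DWL = ½ × 59 × 168 = 4956.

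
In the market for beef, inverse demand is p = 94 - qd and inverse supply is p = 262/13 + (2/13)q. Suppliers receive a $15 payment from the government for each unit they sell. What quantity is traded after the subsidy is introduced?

Pre-subsidy: 94 - q = 262/13 + (2/13)q gives q* = 64 and p* = 30.
With the subsidy, sellers receive ps = pb + 15 for each unit, where pb is the price buyers pay.
On the curves, pb = 94 - q and ps = 262/13 + (2/13)q; the wedge ps − pb = 15 gives 262/13 + (2/13)q − (94 - q) = 15, so q' = 77.
Then pb = 94 − 1·77 = 17 and ps = 262/13 + (2/13)·77 = 32.

q' = 77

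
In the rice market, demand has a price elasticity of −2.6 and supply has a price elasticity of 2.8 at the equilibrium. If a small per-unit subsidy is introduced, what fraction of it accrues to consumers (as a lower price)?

For a small subsidy around the equilibrium, the benefit split depends on the relative slopes, which at a point are proportional to the elasticities.
Buyer share = εs/(εs + |εd|) = 2.8/(2.8 + 2.6) = 14/27; seller share = |εd|/(εs + |εd|) = 13/27.

Consumer share = 14/27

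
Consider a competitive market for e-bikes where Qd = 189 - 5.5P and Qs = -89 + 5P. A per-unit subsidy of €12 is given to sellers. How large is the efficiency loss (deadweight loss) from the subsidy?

Deadweight loss = 1320/7

Pre-subsidy: 189 - 5.5P = -89 + 5P gives P* = 556/21, Q* = 911/21.
With the subsidy, sellers receive Ps = Pb + 12 for each unit, where Pb is the price buyers pay.
Supply in terms of Pb becomes Qs = -89 + 5(Pb + 12) = -29 + 5Pb. Setting this equal to demand: 189 - 5.5Pb = -29 + 5Pb, so Pb = 436/21.
Sellers receive Ps = 436/21 + 12 = 688/21; Q' = 189 − 5.5·(436/21) = 1571/21.
The subsidy expands output by 1571/21 − 911/21 = 220/7 past the efficient level; on those units the gap between marginal cost and willingness to pay runs from 0 up to 12.
DWL = ½ × 12 × 220/7 = 1320/7.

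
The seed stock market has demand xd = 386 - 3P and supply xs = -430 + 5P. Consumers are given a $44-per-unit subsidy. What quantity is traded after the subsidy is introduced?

Pre-subsidy: 386 - 3P = -430 + 5P gives P* = 102, x* = 80.
With the rebate, buyers effectively pay Pb = Ps − 44, where Ps is the price sellers receive.
Demand in terms of Ps becomes xd = 386 − 3(Ps − 44) = 518 - 3Ps. Setting this equal to supply: 518 - 3Ps = -430 + 5Ps, so Ps = 118.5.
Buyers pay Pb = 118.5 − 44 = 74.5; x' = -430 + 5·118.5 = 162.5.

x' = 162.5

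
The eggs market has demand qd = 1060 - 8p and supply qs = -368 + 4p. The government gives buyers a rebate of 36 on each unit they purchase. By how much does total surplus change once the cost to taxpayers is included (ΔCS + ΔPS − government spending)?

Net change in total surplus = -1728

Pre-subsidy: 1060 - 8p = -368 + 4p gives p* = 119, q* = 108.
With the rebate, buyers effectively pay pb = ps − 36, where ps is the price sellers receive.
Demand in terms of ps becomes qd = 1060 − 8(ps − 36) = 1348 - 8ps. Setting this equal to supply: 1348 - 8ps = -368 + 4ps, so ps = 143.
Buyers pay pb = 143 − 36 = 107; q' = -368 + 4·143 = 204.
ΔCS = ½(108 + 204)(119 − 107) = 1872; ΔPS = ½(108 + 204)(143 − 119) = 3744.
Government spending = 36 × 204 = 7344.
Net change = 1872 + 3744 − 7344 = -1728. The loss equals the DWL triangle ½·36·96.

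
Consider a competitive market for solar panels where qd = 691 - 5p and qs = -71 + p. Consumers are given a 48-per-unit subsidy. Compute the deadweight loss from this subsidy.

Pre-subsidy: 691 - 5p = -71 + p gives p* = 127, q* = 56.
With the rebate, buyers effectively pay pb = ps − 48, where ps is the price sellers receive.
Demand in terms of ps becomes qd = 691 − 5(ps − 48) = 931 - 5ps. Setting this equal to supply: 931 - 5ps = -71 + ps, so ps = 167.
Buyers pay pb = 167 − 48 = 119; q' = -71 + 1·167 = 96.
The subsidy expands output by 96 − 56 = 40 past the efficient level; on those units the gap between marginal cost and willingness to pay runs from 0 up to 48.
DWL = ½ × 48 × 40 = 960.

Deadweight loss = 960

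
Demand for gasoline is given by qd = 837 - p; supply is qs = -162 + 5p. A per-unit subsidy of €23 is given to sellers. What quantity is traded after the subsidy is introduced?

q' = 2069/3

Pre-subsidy: 837 - p = -162 + 5p gives p* = 166.5, q* = 670.5.
With the subsidy, sellers receive ps = pb + 23 for each unit, where pb is the price buyers pay.
Supply in terms of pb becomes qs = -162 + 5(pb + 23) = -47 + 5pb. Setting this equal to demand: 837 - pb = -47 + 5pb, so pb = 442/3.
Sellers receive ps = 442/3 + 23 = 511/3; q' = 837 − 1·(442/3) = 2069/3.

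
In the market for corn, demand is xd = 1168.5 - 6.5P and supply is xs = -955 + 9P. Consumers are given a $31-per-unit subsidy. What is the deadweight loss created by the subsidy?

Pre-subsidy: 1168.5 - 6.5P = -955 + 9P gives P* = 137, x* = 278.
With the rebate, buyers effectively pay Pb = Ps − 31, where Ps is the price sellers receive.
Demand in terms of Ps becomes xd = 1168.5 − 6.5(Ps − 31) = 1370 - 6.5Ps. Setting this equal to supply: 1370 - 6.5Ps = -955 + 9Ps, so Ps = 150.
Buyers pay Pb = 150 − 31 = 119; x' = -955 + 9·150 = 395.
The subsidy expands output by 395 − 278 = 117 past the efficient level; on those units the gap between marginal cost and willingness to pay runs from 0 up to 31.
DWL = ½ × 31 × 117 = 1813.5.

Deadweight loss = $1813.5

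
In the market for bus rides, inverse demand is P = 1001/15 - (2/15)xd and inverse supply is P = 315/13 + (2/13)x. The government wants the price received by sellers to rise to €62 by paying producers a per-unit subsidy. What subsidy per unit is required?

At a seller price of 62, quantity supplied is -157.5 + 6.5·62 = 245.5.
Buyers absorb 245.5 only when they pay Pb = 1001/15 − (2/15)·245.5 = 34.
s = Ps − Pb = 62 − 34 = 28.

Required subsidy s = €28 per unit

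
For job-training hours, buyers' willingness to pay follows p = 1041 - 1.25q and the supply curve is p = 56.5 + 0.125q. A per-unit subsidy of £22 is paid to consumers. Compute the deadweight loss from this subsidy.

Deadweight loss = £176

Pre-subsidy: 1041 - 1.25q = 56.5 + 0.125q gives q* = 716 and p* = 146.
With the rebate, buyers effectively pay pb = ps − 22, where ps is the price sellers receive.
On the curves, pb = 1041 - 1.25q and ps = 56.5 + 0.125q; the wedge ps − pb = 22 gives 56.5 + 0.125q − (1041 - 1.25q) = 22, so q' = 732.
Then pb = 1041 − 1.25·732 = 126 and ps = 56.5 + 0.125·732 = 148.
The subsidy expands output by 732 − 716 = 16 past the efficient level; on those units the gap between marginal cost and willingness to pay runs from 0 up to 22.
DWL = ½ × 22 × 16 = 176.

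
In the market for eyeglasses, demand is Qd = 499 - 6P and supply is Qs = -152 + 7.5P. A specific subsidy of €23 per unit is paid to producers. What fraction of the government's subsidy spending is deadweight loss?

DWL / government spending = 115/859

Pre-subsidy: 499 - 6P = -152 + 7.5P gives P* = 434/9, Q* = 629/3.
With the subsidy, sellers receive Ps = Pb + 23 for each unit, where Pb is the price buyers pay.
Supply in terms of Pb becomes Qs = -152 + 7.5(Pb + 23) = 20.5 + 7.5Pb. Setting this equal to demand: 499 - 6Pb = 20.5 + 7.5Pb, so Pb = 319/9.
Sellers receive Ps = 319/9 + 23 = 526/9; Q' = 499 − 6·(319/9) = 859/3.
ΔCS = ½(629/3 + 859/3)(434/9 − 319/9) = 28520/9; ΔPS = ½(629/3 + 859/3)(526/9 − 434/9) = 22816/9.
Government spending = 23 × 859/3 = 19757/3.
DWL = ½ × 23 × (859/3 − 629/3) = 2645/3; fraction = (2645/3) / (19757/3) = 115/859.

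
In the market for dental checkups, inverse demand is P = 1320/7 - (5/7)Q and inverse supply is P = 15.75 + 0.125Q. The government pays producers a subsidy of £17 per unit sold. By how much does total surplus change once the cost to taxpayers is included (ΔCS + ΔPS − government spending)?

Net change in total surplus = -8092/47

Pre-subsidy: 1320/7 - (5/7)Q = 15.75 + 0.125Q gives Q* = 9678/47 and P* = 1950/47.
With the subsidy, sellers receive Ps = Pb + 17 for each unit, where Pb is the price buyers pay.
On the curves, Pb = 1320/7 - (5/7)Q and Ps = 15.75 + 0.125Q; the wedge Ps − Pb = 17 gives 15.75 + 0.125Q − (1320/7 - (5/7)Q) = 17, so Q' = 10630/47.
Then Pb = 1320/7 − (5/7)·(10630/47) = 1270/47 and Ps = 15.75 + 0.125·(10630/47) = 2069/47.
ΔCS = ½(9678/47 + 10630/47)(1950/47 − 1270/47) = 6904720/2209; ΔPS = ½(9678/47 + 10630/47)(2069/47 − 1950/47) = 1208326/2209.
Government spending = 17 × 10630/47 = 180710/47.
Net change = 6904720/2209 + 1208326/2209 − 180710/47 = -8092/47. The loss equals the DWL triangle ½·17·952/47.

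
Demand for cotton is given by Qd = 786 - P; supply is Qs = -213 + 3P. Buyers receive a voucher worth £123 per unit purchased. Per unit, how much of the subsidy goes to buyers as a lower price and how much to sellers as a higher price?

Buyers gain £92.25 per unit; sellers gain £30.75 per unit

Pre-subsidy: 786 - P = -213 + 3P gives P* = 249.75, Q* = 536.25.
With the rebate, buyers effectively pay Pb = Ps − 123, where Ps is the price sellers receive.
Demand in terms of Ps becomes Qd = 786 − 1(Ps − 123) = 909 - Ps. Setting this equal to supply: 909 - Ps = -213 + 3Ps, so Ps = 280.5.
Buyers pay Pb = 280.5 − 123 = 157.5; Q' = -213 + 3·280.5 = 628.5.
Buyers' price falls by P* − Pb = 249.75 − 157.5 = 92.25; sellers' price rises by Ps − P* = 280.5 − 249.75 = 30.75.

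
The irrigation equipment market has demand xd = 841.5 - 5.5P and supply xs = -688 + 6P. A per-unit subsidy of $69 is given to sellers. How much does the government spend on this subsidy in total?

Government cost = $21252

Pre-subsidy: 841.5 - 5.5P = -688 + 6P gives P* = 133, x* = 110.
With the subsidy, sellers receive Ps = Pb + 69 for each unit, where Pb is the price buyers pay.
Supply in terms of Pb becomes xs = -688 + 6(Pb + 69) = -274 + 6Pb. Setting this equal to demand: 841.5 - 5.5Pb = -274 + 6Pb, so Pb = 97.
Sellers receive Ps = 97 + 69 = 166; x' = 841.5 − 5.5·97 = 308.
Government outlay = subsidy × quantity = 69 × 308 = 21252.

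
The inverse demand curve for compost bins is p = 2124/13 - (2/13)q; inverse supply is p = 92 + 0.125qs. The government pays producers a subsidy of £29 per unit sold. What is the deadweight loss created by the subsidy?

Deadweight loss = £1508

Pre-subsidy: 2124/13 - (2/13)q = 92 + 0.125q gives q* = 256 and p* = 124.
With the subsidy, sellers receive ps = pb + 29 for each unit, where pb is the price buyers pay.
On the curves, pb = 2124/13 - (2/13)q and ps = 92 + 0.125q; the wedge ps − pb = 29 gives 92 + 0.125q − (2124/13 - (2/13)q) = 29, so q' = 360.
Then pb = 2124/13 − (2/13)·360 = 108 and ps = 92 + 0.125·360 = 137.
The subsidy expands output by 360 − 256 = 104 past the efficient level; on those units the gap between marginal cost and willingness to pay runs from 0 up to 29.
DWL = ½ × 29 × 104 = 1508.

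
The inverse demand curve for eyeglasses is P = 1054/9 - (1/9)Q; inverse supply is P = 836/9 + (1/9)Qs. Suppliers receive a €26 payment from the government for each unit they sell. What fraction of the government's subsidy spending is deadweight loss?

DWL / government spending = 117/452

Pre-subsidy: 1054/9 - (1/9)Q = 836/9 + (1/9)Q gives Q* = 109 and P* = 105.
With the subsidy, sellers receive Ps = Pb + 26 for each unit, where Pb is the price buyers pay.
On the curves, Pb = 1054/9 - (1/9)Q and Ps = 836/9 + (1/9)Q; the wedge Ps − Pb = 26 gives 836/9 + (1/9)Q − (1054/9 - (1/9)Q) = 26, so Q' = 226.
Then Pb = 1054/9 − (1/9)·226 = 92 and Ps = 836/9 + (1/9)·226 = 118.
ΔCS = ½(109 + 226)(105 − 92) = 2177.5; ΔPS = ½(109 + 226)(118 − 105) = 2177.5.
Government spending = 26 × 226 = 5876.
DWL = ½ × 26 × (226 − 109) = 1521; fraction = 1521 / 5876 = 117/452.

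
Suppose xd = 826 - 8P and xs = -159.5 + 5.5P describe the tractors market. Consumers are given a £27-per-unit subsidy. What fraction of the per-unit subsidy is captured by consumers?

Consumer share = 11/27

Pre-subsidy: 826 - 8P = -159.5 + 5.5P gives P* = 73, x* = 242.
With the rebate, buyers effectively pay Pb = Ps − 27, where Ps is the price sellers receive.
Demand in terms of Ps becomes xd = 826 − 8(Ps − 27) = 1042 - 8Ps. Setting this equal to supply: 1042 - 8Ps = -159.5 + 5.5Ps, so Ps = 89.
Buyers pay Pb = 89 − 27 = 62; x' = -159.5 + 5.5·89 = 330.
Buyers' price falls by P* − Pb = 73 − 62 = 11; sellers' price rises by Ps − P* = 89 − 73 = 16.
So consumers capture 11/27 = 11/27 of each unit of subsidy.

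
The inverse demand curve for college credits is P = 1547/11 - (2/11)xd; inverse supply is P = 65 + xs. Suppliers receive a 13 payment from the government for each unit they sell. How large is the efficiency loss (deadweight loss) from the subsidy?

Deadweight loss = 71.5

Pre-subsidy: 1547/11 - (2/11)x = 65 + x gives x* = 64 and P* = 129.
With the subsidy, sellers receive Ps = Pb + 13 for each unit, where Pb is the price buyers pay.
On the curves, Pb = 1547/11 - (2/11)x and Ps = 65 + x; the wedge Ps − Pb = 13 gives 65 + x − (1547/11 - (2/11)x) = 13, so x' = 75.
Then Pb = 1547/11 − (2/11)·75 = 127 and Ps = 65 + 1·75 = 140.
The subsidy expands output by 75 − 64 = 11 past the efficient level; on those units the gap between marginal cost and willingness to pay runs from 0 up to 13.
DWL = ½ × 13 × 11 = 71.5.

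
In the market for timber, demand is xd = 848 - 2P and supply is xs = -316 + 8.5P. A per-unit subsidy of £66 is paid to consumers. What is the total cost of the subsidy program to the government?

Pre-subsidy: 848 - 2P = -316 + 8.5P gives P* = 776/7, x* = 4384/7.
With the rebate, buyers effectively pay Pb = Ps − 66, where Ps is the price sellers receive.
Demand in terms of Ps becomes xd = 848 − 2(Ps − 66) = 980 - 2Ps. Setting this equal to supply: 980 - 2Ps = -316 + 8.5Ps, so Ps = 864/7.
Buyers pay Pb = 864/7 − 66 = 402/7; x' = -316 + 8.5·(864/7) = 5132/7.
Government outlay = subsidy × quantity = 66 × 5132/7 = 338712/7.

Government cost = 338712/7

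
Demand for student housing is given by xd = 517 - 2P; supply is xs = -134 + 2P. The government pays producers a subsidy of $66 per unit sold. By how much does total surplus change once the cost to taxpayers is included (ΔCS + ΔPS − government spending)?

Pre-subsidy: 517 - 2P = -134 + 2P gives P* = 162.75, x* = 191.5.
With the subsidy, sellers receive Ps = Pb + 66 for each unit, where Pb is the price buyers pay.
Supply in terms of Pb becomes xs = -134 + 2(Pb + 66) = -2 + 2Pb. Setting this equal to demand: 517 - 2Pb = -2 + 2Pb, so Pb = 129.75.
Sellers receive Ps = 129.75 + 66 = 195.75; x' = 517 − 2·129.75 = 257.5.
ΔCS = ½(191.5 + 257.5)(162.75 − 129.75) = 7408.5; ΔPS = ½(191.5 + 257.5)(195.75 − 162.75) = 7408.5.
Government spending = 66 × 257.5 = 16995.
Net change = 7408.5 + 7408.5 − 16995 = -2178. The loss equals the DWL triangle ½·66·66.

Net change in total surplus = -$2178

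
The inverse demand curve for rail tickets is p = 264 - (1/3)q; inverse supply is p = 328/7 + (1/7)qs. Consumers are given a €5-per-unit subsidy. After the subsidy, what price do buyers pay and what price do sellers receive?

Buyers pay €108.5; sellers receive €113.5

Pre-subsidy: 264 - (1/3)q = 328/7 + (1/7)q gives q* = 456 and p* = 112.
With the rebate, buyers effectively pay pb = ps − 5, where ps is the price sellers receive.
On the curves, pb = 264 - (1/3)q and ps = 328/7 + (1/7)q; the wedge ps − pb = 5 gives 328/7 + (1/7)q − (264 - (1/3)q) = 5, so q' = 466.5.
Then pb = 264 − (1/3)·466.5 = 108.5 and ps = 328/7 + (1/7)·466.5 = 113.5.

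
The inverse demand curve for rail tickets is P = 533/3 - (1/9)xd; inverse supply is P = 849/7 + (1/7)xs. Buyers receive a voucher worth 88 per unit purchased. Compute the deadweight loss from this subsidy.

Pre-subsidy: 533/3 - (1/9)x = 849/7 + (1/7)x gives x* = 222 and P* = 153.
With the rebate, buyers effectively pay Pb = Ps − 88, where Ps is the price sellers receive.
On the curves, Pb = 533/3 - (1/9)x and Ps = 849/7 + (1/7)x; the wedge Ps − Pb = 88 gives 849/7 + (1/7)x − (533/3 - (1/9)x) = 88, so x' = 568.5.
Then Pb = 533/3 − (1/9)·568.5 = 114.5 and Ps = 849/7 + (1/7)·568.5 = 202.5.
The subsidy expands output by 568.5 − 222 = 346.5 past the efficient level; on those units the gap between marginal cost and willingness to pay runs from 0 up to 88.
DWL = ½ × 88 × 346.5 = 15246.

Deadweight loss = 15246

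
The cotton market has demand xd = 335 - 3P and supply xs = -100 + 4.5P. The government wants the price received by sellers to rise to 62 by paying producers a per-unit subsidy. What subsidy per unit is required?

At a seller price of 62, quantity supplied is -100 + 4.5·62 = 179.
Buyers absorb 179 only when they pay Pb with 335 − 3·Pb = 179, i.e. Pb = 52.
s = Ps − Pb = 62 − 52 = 10.

Required subsidy s = 10 per unit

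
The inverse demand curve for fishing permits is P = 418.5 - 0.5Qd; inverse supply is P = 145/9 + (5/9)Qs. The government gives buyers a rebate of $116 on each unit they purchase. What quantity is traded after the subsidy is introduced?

Q' = 9331/19

Pre-subsidy: 418.5 - 0.5Q = 145/9 + (5/9)Q gives Q* = 7243/19 and P* = 4330/19.
With the rebate, buyers effectively pay Pb = Ps − 116, where Ps is the price sellers receive.
On the curves, Pb = 418.5 - 0.5Q and Ps = 145/9 + (5/9)Q; the wedge Ps − Pb = 116 gives 145/9 + (5/9)Q − (418.5 - 0.5Q) = 116, so Q' = 9331/19.
Then Pb = 418.5 − 0.5·(9331/19) = 3286/19 and Ps = 145/9 + (5/9)·(9331/19) = 5490/19.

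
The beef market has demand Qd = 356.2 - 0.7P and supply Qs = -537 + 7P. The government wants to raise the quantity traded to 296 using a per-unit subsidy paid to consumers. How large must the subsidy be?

Required subsidy s = 33 per unit

At Q = 296, invert demand for the buyer price: Pb = (356.2 − 296)/0.7 = 86; invert supply for the seller price: Ps = (296 − (-537))/7 = 119.
The subsidy must fill the gap: s = Ps − Pb = 119 − 86 = 33.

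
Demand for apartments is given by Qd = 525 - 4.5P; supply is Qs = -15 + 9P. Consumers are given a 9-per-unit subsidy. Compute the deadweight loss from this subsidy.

Pre-subsidy: 525 - 4.5P = -15 + 9P gives P* = 40, Q* = 345.
With the rebate, buyers effectively pay Pb = Ps − 9, where Ps is the price sellers receive.
Demand in terms of Ps becomes Qd = 525 − 4.5(Ps − 9) = 565.5 - 4.5Ps. Setting this equal to supply: 565.5 - 4.5Ps = -15 + 9Ps, so Ps = 43.
Buyers pay Pb = 43 − 9 = 34; Q' = -15 + 9·43 = 372.
The subsidy expands output by 372 − 345 = 27 past the efficient level; on those units the gap between marginal cost and willingness to pay runs from 0 up to 9.
DWL = ½ × 9 × 27 = 121.5.

Deadweight loss = 121.5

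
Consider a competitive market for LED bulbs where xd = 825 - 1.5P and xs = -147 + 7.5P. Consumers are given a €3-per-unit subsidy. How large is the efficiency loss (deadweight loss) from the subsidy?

Deadweight loss = €5.625

Pre-subsidy: 825 - 1.5P = -147 + 7.5P gives P* = 108, x* = 663.
With the rebate, buyers effectively pay Pb = Ps − 3, where Ps is the price sellers receive.
Demand in terms of Ps becomes xd = 825 − 1.5(Ps − 3) = 829.5 - 1.5Ps. Setting this equal to supply: 829.5 - 1.5Ps = -147 + 7.5Ps, so Ps = 108.5.
Buyers pay Pb = 108.5 − 3 = 105.5; x' = -147 + 7.5·108.5 = 666.75.
The subsidy expands output by 666.75 − 663 = 3.75 past the efficient level; on those units the gap between marginal cost and willingness to pay runs from 0 up to 3.
DWL = ½ × 3 × 3.75 = 5.625.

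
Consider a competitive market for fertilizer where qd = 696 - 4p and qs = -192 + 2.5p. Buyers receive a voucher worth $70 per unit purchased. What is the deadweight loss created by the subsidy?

Deadweight loss = 49000/13

Pre-subsidy: 696 - 4p = -192 + 2.5p gives p* = 1776/13, q* = 1944/13.
With the rebate, buyers effectively pay pb = ps − 70, where ps is the price sellers receive.
Demand in terms of ps becomes qd = 696 − 4(ps − 70) = 976 - 4ps. Setting this equal to supply: 976 - 4ps = -192 + 2.5ps, so ps = 2336/13.
Buyers pay pb = 2336/13 − 70 = 1426/13; q' = -192 + 2.5·(2336/13) = 3344/13.
The subsidy expands output by 3344/13 − 1944/13 = 1400/13 past the efficient level; on those units the gap between marginal cost and willingness to pay runs from 0 up to 70.
DWL = ½ × 70 × 1400/13 = 49000/13.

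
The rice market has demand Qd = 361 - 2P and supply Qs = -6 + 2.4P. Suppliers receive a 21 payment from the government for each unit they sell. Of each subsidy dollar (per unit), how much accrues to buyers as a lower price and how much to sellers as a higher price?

Pre-subsidy: 361 - 2P = -6 + 2.4P gives P* = 1835/22, Q* = 2136/11.
With the subsidy, sellers receive Ps = Pb + 21 for each unit, where Pb is the price buyers pay.
Supply in terms of Pb becomes Qs = -6 + 2.4(Pb + 21) = 44.4 + 2.4Pb. Setting this equal to demand: 361 - 2Pb = 44.4 + 2.4Pb, so Pb = 1583/22.
Sellers receive Ps = 1583/22 + 21 = 2045/22; Q' = 361 − 2·(1583/22) = 2388/11.
Buyers' price falls by P* − Pb = 1835/22 − 1583/22 = 126/11; sellers' price rises by Ps − P* = 2045/22 − 1835/22 = 105/11.

Buyers gain 126/11 per unit; sellers gain 105/11 per unit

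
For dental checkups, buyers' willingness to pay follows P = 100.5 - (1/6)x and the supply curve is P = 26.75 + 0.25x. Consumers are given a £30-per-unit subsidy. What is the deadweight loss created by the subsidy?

Pre-subsidy: 100.5 - (1/6)x = 26.75 + 0.25x gives x* = 177 and P* = 71.
With the rebate, buyers effectively pay Pb = Ps − 30, where Ps is the price sellers receive.
On the curves, Pb = 100.5 - (1/6)x and Ps = 26.75 + 0.25x; the wedge Ps − Pb = 30 gives 26.75 + 0.25x − (100.5 - (1/6)x) = 30, so x' = 249.
Then Pb = 100.5 − (1/6)·249 = 59 and Ps = 26.75 + 0.25·249 = 89.
The subsidy expands output by 249 − 177 = 72 past the efficient level; on those units the gap between marginal cost and willingness to pay runs from 0 up to 30.
DWL = ½ × 30 × 72 = 1080.

Deadweight loss = £1080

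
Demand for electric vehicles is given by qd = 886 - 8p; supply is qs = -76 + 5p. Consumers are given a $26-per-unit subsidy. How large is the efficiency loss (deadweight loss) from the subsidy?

Deadweight loss = $1040

Pre-subsidy: 886 - 8p = -76 + 5p gives p* = 74, q* = 294.
With the rebate, buyers effectively pay pb = ps − 26, where ps is the price sellers receive.
Demand in terms of ps becomes qd = 886 − 8(ps − 26) = 1094 - 8ps. Setting this equal to supply: 1094 - 8ps = -76 + 5ps, so ps = 90.
Buyers pay pb = 90 − 26 = 64; q' = -76 + 5·90 = 374.
The subsidy expands output by 374 − 294 = 80 past the efficient level; on those units the gap between marginal cost and willingness to pay runs from 0 up to 26.
DWL = ½ × 26 × 80 = 1040.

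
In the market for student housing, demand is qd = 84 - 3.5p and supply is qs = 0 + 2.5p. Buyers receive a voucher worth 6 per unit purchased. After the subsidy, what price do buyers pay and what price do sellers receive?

Buyers pay 11.5; sellers receive 17.5

Pre-subsidy: 84 - 3.5p = 0 + 2.5p gives p* = 14, q* = 35.
With the rebate, buyers effectively pay pb = ps − 6, where ps is the price sellers receive.
Demand in terms of ps becomes qd = 84 − 3.5(ps − 6) = 105 - 3.5ps. Setting this equal to supply: 105 - 3.5ps = 0 + 2.5ps, so ps = 17.5.
Buyers pay pb = 17.5 − 6 = 11.5; q' = 0 + 2.5·17.5 = 43.75.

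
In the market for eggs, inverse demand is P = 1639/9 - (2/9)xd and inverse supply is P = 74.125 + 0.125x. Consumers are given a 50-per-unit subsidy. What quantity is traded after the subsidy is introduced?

x' = 455

Pre-subsidy: 1639/9 - (2/9)x = 74.125 + 0.125x gives x* = 311 and P* = 113.
With the rebate, buyers effectively pay Pb = Ps − 50, where Ps is the price sellers receive.
On the curves, Pb = 1639/9 - (2/9)x and Ps = 74.125 + 0.125x; the wedge Ps − Pb = 50 gives 74.125 + 0.125x − (1639/9 - (2/9)x) = 50, so x' = 455.
Then Pb = 1639/9 − (2/9)·455 = 81 and Ps = 74.125 + 0.125·455 = 131.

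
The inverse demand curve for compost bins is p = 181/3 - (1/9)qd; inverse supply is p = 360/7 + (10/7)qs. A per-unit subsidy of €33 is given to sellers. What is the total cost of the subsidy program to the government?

Government cost = 87120/97

Pre-subsidy: 181/3 - (1/9)q = 360/7 + (10/7)q gives q* = 561/97 and p* = 5790/97.
With the subsidy, sellers receive ps = pb + 33 for each unit, where pb is the price buyers pay.
On the curves, pb = 181/3 - (1/9)q and ps = 360/7 + (10/7)q; the wedge ps − pb = 33 gives 360/7 + (10/7)q − (181/3 - (1/9)q) = 33, so q' = 2640/97.
Then pb = 181/3 − (1/9)·(2640/97) = 5559/97 and ps = 360/7 + (10/7)·(2640/97) = 8760/97.
Government outlay = subsidy × quantity = 33 × 2640/97 = 87120/97.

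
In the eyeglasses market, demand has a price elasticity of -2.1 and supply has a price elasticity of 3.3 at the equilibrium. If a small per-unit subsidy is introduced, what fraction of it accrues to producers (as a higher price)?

For a small subsidy around the equilibrium, the benefit split depends on the relative slopes, which at a point are proportional to the elasticities.
Buyer share = εs/(εs + |εd|) = 3.3/(3.3 + 2.1) = 11/18; seller share = |εd|/(εs + |εd|) = 7/18.
So producers capture 7/18 of the subsidy.

Producer share = 7/18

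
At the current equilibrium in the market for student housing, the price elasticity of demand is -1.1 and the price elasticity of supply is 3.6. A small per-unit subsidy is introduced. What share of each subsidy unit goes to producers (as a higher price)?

For a small subsidy around the equilibrium, the benefit split depends on the relative slopes, which at a point are proportional to the elasticities.
Buyer share = εs/(εs + |εd|) = 3.6/(3.6 + 1.1) = 36/47; seller share = |εd|/(εs + |εd|) = 11/47.
So producers capture 11/47 of the subsidy.

Producer share = 11/47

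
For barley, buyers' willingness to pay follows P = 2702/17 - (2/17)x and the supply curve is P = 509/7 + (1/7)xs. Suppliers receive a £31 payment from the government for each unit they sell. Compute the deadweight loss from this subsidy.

Pre-subsidy: 2702/17 - (2/17)x = 509/7 + (1/7)x gives x* = 331 and P* = 120.
With the subsidy, sellers receive Ps = Pb + 31 for each unit, where Pb is the price buyers pay.
On the curves, Pb = 2702/17 - (2/17)x and Ps = 509/7 + (1/7)x; the wedge Ps − Pb = 31 gives 509/7 + (1/7)x − (2702/17 - (2/17)x) = 31, so x' = 450.
Then Pb = 2702/17 − (2/17)·450 = 106 and Ps = 509/7 + (1/7)·450 = 137.
The subsidy expands output by 450 − 331 = 119 past the efficient level; on those units the gap between marginal cost and willingness to pay runs from 0 up to 31.
DWL = ½ × 31 × 119 = 1844.5.

Deadweight loss = £1844.5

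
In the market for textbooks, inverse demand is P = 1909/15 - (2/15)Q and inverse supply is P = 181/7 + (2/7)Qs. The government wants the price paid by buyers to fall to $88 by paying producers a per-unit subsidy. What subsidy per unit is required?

Required subsidy s = $22 per unit

At a buyer price of 88, quantity demanded is 954.5 − 7.5·88 = 294.5.
Sellers supply 294.5 only when they receive Ps = 181/7 + (2/7)·294.5 = 110.
s = Ps − Pb = 110 − 88 = 22.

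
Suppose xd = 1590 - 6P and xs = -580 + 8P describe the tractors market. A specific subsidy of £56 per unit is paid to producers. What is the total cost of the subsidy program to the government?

Government cost = £47712

Pre-subsidy: 1590 - 6P = -580 + 8P gives P* = 155, x* = 660.
With the subsidy, sellers receive Ps = Pb + 56 for each unit, where Pb is the price buyers pay.
Supply in terms of Pb becomes xs = -580 + 8(Pb + 56) = -132 + 8Pb. Setting this equal to demand: 1590 - 6Pb = -132 + 8Pb, so Pb = 123.
Sellers receive Ps = 123 + 56 = 179; x' = 1590 − 6·123 = 852.
Government outlay = subsidy × quantity = 56 × 852 = 47712.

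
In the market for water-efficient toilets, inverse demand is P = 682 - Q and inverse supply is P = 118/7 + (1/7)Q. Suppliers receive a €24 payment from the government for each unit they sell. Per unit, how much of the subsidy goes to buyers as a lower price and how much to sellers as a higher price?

Pre-subsidy: 682 - Q = 118/7 + (1/7)Q gives Q* = 582 and P* = 100.
With the subsidy, sellers receive Ps = Pb + 24 for each unit, where Pb is the price buyers pay.
On the curves, Pb = 682 - Q and Ps = 118/7 + (1/7)Q; the wedge Ps − Pb = 24 gives 118/7 + (1/7)Q − (682 - Q) = 24, so Q' = 603.
Then Pb = 682 − 1·603 = 79 and Ps = 118/7 + (1/7)·603 = 103.
Buyers' price falls by P* − Pb = 100 − 79 = 21; sellers' price rises by Ps − P* = 103 − 100 = 3.

Buyers gain €21 per unit; sellers gain €3 per unit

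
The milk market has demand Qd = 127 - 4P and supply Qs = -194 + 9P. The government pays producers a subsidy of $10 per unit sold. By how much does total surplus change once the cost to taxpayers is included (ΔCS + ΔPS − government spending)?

Net change in total surplus = -1800/13

Pre-subsidy: 127 - 4P = -194 + 9P gives P* = 321/13, Q* = 367/13.
With the subsidy, sellers receive Ps = Pb + 10 for each unit, where Pb is the price buyers pay.
Supply in terms of Pb becomes Qs = -194 + 9(Pb + 10) = -104 + 9Pb. Setting this equal to demand: 127 - 4Pb = -104 + 9Pb, so Pb = 231/13.
Sellers receive Ps = 231/13 + 10 = 361/13; Q' = 127 − 4·(231/13) = 727/13.
ΔCS = ½(367/13 + 727/13)(321/13 − 231/13) = 49230/169; ΔPS = ½(367/13 + 727/13)(361/13 − 321/13) = 21880/169.
Government spending = 10 × 727/13 = 7270/13.
Net change = 49230/169 + 21880/169 − 7270/13 = -1800/13. The loss equals the DWL triangle ½·10·360/13.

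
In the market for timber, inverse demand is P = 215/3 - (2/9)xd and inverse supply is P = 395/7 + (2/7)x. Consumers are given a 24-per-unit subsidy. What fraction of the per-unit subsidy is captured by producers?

Producer share = 0.5625

Pre-subsidy: 215/3 - (2/9)x = 395/7 + (2/7)x gives x* = 30 and P* = 65.
With the rebate, buyers effectively pay Pb = Ps − 24, where Ps is the price sellers receive.
On the curves, Pb = 215/3 - (2/9)x and Ps = 395/7 + (2/7)x; the wedge Ps − Pb = 24 gives 395/7 + (2/7)x − (215/3 - (2/9)x) = 24, so x' = 77.25.
Then Pb = 215/3 − (2/9)·77.25 = 54.5 and Ps = 395/7 + (2/7)·77.25 = 78.5.
Buyers' price falls by P* − Pb = 65 − 54.5 = 10.5; sellers' price rises by Ps − P* = 78.5 − 65 = 13.5.
So producers capture 13.5/24 = 0.5625 of each unit of subsidy.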